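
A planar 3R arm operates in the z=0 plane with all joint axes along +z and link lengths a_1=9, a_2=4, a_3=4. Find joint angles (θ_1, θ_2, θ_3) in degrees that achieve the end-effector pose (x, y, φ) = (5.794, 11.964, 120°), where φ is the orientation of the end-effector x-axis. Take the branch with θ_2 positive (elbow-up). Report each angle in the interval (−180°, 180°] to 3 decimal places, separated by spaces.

wrist centre = target − a_3·(cos φ, sin φ) = (7.7940, 8.4999)
cos θ_2 = (132.9947−9²−4²)/(2·9·4) = 0.4999; θ_2 = 60.0049° (elbow-up)
β = atan2(8.4999,7.7940) = 47.4807°; ψ = atan2(3.4643,10.9997) = 17.4814°
θ_1 = β − ψ = 29.9993°
θ_3 = φ − θ_1 − θ_2 = 29.9959° (wrapped to (-180°,180°])

29.999 60.005 29.996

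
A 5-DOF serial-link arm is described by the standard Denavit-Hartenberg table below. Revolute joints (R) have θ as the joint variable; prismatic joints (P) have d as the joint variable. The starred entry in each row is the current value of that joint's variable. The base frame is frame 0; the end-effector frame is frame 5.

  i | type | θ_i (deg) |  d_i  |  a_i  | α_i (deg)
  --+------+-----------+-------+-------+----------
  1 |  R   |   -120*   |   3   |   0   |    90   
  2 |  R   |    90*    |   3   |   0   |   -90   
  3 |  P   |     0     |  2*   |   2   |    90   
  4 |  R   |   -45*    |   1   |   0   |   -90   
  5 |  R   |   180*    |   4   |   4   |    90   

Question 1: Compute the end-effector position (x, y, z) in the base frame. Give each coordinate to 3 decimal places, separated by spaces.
after link 1: o_1 = (0.0000, 0.0000, 3.0000)
after link 2: o_2 = (-2.5981, 1.5000, 3.0000)
after link 3: o_3 = (-1.5981, 3.2321, 5.0000)
after link 4: o_4 = (-2.4641, 3.7321, 5.0000)
after link 5: o_5 = (0.3643, 8.6310, 5.0000)

0.364 8.631 5.000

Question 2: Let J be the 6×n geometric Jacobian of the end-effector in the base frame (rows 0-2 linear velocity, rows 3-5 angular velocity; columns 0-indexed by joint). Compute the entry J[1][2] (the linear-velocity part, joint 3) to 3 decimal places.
0.866

prismatic axis z_2 = (0.5000,0.8660,0.0000)
J_v[:, 2] = z_2; J_ω[:, 2] = (0,0,0)
entry J[1][2] = 0.8660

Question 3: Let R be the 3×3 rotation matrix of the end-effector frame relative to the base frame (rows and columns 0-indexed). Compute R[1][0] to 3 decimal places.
End-effector x-axis (col 0 of R) = (0.3536,0.6124,-0.7071)
R[1][0] = 0.6124

0.612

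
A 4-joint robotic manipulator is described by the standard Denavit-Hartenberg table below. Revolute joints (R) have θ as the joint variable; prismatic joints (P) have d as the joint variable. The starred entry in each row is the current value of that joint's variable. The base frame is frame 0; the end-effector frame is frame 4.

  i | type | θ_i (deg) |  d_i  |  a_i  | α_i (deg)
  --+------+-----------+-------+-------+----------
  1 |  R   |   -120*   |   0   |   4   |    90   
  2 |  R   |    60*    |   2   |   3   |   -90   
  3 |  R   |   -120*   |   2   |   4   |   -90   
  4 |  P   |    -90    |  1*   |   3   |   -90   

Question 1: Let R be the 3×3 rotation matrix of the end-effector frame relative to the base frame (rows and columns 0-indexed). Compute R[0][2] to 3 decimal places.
-0.625

End-effector z-axis (col 2 of R) = (-0.6250,0.6495,-0.4330)
R[0][2] = -0.6250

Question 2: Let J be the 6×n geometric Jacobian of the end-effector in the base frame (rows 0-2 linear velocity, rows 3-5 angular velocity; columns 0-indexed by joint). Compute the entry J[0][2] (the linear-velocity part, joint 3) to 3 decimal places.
-1.973

axis z_2 = (0.4330,0.7500,0.5000); lever o_n−o_2 = (-0.9845,6.2231,1.5179)
cross product → J_v[:, 2] = (-1.9731,-1.1495,3.4330)
J_ω[:, 2] = z_2
entry J[0][2] = -1.9731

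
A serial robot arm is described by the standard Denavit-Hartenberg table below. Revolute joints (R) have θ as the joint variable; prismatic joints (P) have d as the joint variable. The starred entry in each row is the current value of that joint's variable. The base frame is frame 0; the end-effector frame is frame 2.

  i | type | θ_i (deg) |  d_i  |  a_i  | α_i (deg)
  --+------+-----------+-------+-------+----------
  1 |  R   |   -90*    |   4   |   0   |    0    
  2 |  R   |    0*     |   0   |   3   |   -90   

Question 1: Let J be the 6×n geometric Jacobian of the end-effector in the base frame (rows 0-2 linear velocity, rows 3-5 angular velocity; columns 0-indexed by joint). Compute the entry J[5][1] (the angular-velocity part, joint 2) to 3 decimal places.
axis z_1 = (0.0000,0.0000,1.0000); lever o_n−o_1 = (0.0000,-3.0000,0.0000)
cross product → J_v[:, 1] = (3.0000,0.0000,-0.0000)
J_ω[:, 1] = z_1
entry J[5][1] = 1.0000

1.000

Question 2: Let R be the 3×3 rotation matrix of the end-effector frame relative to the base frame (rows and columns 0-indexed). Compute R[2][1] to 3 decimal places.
End-effector y-axis (col 1 of R) = (0.0000,0.0000,-1.0000)
R[2][1] = -1.0000

-1.000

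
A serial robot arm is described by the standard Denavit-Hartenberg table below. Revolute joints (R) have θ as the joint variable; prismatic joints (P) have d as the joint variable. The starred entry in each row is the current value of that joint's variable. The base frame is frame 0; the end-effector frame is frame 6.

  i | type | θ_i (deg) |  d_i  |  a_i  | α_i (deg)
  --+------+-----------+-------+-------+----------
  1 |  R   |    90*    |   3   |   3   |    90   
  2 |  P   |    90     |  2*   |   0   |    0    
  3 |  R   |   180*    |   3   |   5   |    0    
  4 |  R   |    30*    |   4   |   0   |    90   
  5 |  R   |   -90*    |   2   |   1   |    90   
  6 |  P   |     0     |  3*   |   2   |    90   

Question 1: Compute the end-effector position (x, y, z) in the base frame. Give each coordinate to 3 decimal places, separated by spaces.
6.000 -0.232 -0.402

after link 1: o_1 = (0.0000, 3.0000, 3.0000)
after link 2: o_2 = (2.0000, 3.0000, 3.0000)
after link 3: o_3 = (5.0000, 3.0000, -2.0000)
after link 4: o_4 = (9.0000, 3.0000, -2.0000)
after link 5: o_5 = (8.0000, 1.2679, -3.0000)
after link 6: o_6 = (6.0000, -0.2321, -0.4019)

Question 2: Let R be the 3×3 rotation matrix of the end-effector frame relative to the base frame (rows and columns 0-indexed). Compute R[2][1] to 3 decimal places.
0.866

End-effector y-axis (col 1 of R) = (-0.0000,-0.5000,0.8660)
R[2][1] = 0.8660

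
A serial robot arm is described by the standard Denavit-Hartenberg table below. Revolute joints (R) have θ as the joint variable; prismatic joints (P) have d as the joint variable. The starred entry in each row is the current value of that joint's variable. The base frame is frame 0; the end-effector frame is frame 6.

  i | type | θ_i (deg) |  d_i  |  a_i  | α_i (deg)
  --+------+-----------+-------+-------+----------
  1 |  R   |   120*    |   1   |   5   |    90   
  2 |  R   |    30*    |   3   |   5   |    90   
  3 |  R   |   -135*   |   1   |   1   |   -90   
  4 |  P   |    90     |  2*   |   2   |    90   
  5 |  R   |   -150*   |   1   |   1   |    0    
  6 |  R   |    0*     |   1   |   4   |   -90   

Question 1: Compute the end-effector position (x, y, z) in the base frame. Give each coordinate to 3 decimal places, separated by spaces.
after link 1: o_1 = (-2.5000, 4.3301, 1.0000)
after link 2: o_2 = (-2.0670, 9.5801, 3.5000)
after link 3: o_3 = (-2.6232, 9.1293, 2.2804)
after link 4: o_4 = (-3.9603, 8.6168, 4.7196)
after link 5: o_5 = (-4.0237, 8.0195, 3.4392)
after link 6: o_6 = (-3.3588, 8.2821, -0.6214)

-3.359 8.282 -0.621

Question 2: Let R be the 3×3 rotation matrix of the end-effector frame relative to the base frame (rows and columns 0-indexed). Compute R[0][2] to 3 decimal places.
0.920

End-effector z-axis (col 2 of R) = (0.9205,-0.3696,0.1268)
R[0][2] = 0.9205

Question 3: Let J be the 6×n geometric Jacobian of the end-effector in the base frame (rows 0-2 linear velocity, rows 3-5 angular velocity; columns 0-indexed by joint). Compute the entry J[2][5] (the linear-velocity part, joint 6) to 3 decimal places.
0.507

axis z_5 = (-0.3062,-0.8839,-0.3536); lever o_n−o_5 = (0.6649,0.2626,-4.0607)
cross product → J_v[:, 5] = (3.6820,-1.4784,0.5073)
J_ω[:, 5] = z_5
entry J[2][5] = 0.5073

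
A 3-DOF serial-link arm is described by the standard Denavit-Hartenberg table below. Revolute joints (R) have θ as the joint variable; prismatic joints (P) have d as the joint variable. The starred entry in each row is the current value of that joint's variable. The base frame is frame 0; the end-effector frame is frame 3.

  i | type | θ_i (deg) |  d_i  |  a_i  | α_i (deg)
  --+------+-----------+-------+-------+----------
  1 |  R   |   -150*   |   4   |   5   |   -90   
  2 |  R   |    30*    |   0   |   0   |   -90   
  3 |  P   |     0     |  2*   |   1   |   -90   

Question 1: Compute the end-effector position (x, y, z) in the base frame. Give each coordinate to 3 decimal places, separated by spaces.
-4.214 -2.433 1.768

after link 1: o_1 = (-4.3301, -2.5000, 4.0000)
after link 2: o_2 = (-4.3301, -2.5000, 4.0000)
after link 3: o_3 = (-4.2141, -2.4330, 1.7679)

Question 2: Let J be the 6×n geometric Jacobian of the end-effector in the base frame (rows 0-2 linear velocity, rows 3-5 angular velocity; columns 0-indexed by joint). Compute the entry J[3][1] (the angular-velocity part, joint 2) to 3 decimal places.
axis z_1 = (0.5000,-0.8660,0.0000); lever o_n−o_1 = (0.1160,0.0670,-2.2321)
cross product → J_v[:, 1] = (1.9330,1.1160,0.1340)
J_ω[:, 1] = z_1
entry J[3][1] = 0.5000

0.500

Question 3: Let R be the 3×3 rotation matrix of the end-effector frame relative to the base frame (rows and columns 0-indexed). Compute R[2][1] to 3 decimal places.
0.866

End-effector y-axis (col 1 of R) = (-0.4330,-0.2500,0.8660)
R[2][1] = 0.8660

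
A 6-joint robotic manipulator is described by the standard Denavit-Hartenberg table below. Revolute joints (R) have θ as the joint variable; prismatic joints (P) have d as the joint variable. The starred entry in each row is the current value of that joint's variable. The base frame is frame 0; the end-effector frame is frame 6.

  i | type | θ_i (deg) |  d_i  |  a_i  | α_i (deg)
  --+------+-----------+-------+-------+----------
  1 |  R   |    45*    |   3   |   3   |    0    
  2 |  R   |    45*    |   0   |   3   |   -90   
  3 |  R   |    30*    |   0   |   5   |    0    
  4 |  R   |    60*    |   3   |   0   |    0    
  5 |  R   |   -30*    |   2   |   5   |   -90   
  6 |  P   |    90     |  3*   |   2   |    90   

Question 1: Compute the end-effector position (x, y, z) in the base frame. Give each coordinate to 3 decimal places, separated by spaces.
after link 1: o_1 = (2.1213, 2.1213, 3.0000)
after link 2: o_2 = (2.1213, 5.1213, 3.0000)
after link 3: o_3 = (2.1213, 9.4514, 0.5000)
after link 4: o_4 = (-0.8787, 9.4514, 0.5000)
after link 5: o_5 = (-2.8787, 11.9514, -3.8301)
after link 6: o_6 = (-0.8787, 9.3534, -5.3301)

-0.879 9.353 -5.330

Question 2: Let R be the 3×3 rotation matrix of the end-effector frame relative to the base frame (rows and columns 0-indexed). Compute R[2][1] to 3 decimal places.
End-effector y-axis (col 1 of R) = (-0.0000,-0.8660,-0.5000)
R[2][1] = -0.5000

-0.500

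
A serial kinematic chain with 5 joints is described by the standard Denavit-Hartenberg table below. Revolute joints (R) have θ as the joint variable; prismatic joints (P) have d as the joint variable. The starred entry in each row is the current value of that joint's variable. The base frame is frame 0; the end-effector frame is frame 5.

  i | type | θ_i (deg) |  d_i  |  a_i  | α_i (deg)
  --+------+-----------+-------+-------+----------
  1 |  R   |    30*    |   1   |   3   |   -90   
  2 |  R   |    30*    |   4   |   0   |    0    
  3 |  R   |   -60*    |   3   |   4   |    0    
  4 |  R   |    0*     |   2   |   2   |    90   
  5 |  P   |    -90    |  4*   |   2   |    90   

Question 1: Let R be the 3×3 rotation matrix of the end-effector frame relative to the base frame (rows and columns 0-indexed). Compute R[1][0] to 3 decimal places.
-0.866

End-effector x-axis (col 0 of R) = (0.5000,-0.8660,0.0000)
R[1][0] = -0.8660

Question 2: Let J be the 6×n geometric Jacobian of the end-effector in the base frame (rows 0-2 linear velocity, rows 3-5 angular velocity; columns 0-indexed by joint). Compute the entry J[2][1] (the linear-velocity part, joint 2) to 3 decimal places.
axis z_1 = (-0.5000,0.8660,0.0000); lever o_n−o_1 = (-0.7321,7.6603,6.4641)
cross product → J_v[:, 1] = (5.5981,3.2321,-3.1962)
J_ω[:, 1] = z_1
entry J[2][1] = -3.1962

-3.196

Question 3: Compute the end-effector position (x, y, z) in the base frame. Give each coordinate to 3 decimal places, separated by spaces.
1.866 9.160 7.464

after link 1: o_1 = (2.5981, 1.5000, 1.0000)
after link 2: o_2 = (0.5981, 4.9641, 1.0000)
after link 3: o_3 = (2.0981, 9.2942, 3.0000)
after link 4: o_4 = (2.5981, 11.8923, 4.0000)
after link 5: o_5 = (1.8660, 9.1603, 7.4641)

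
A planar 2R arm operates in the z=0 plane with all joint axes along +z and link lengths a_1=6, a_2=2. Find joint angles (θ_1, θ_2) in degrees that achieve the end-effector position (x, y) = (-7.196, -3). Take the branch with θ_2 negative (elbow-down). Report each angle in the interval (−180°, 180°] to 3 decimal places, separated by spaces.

cos θ_2 = (60.7824−6²−2²)/(2·6·2) = 0.8659; θ_2 = -30.0105° (elbow-down)
β = atan2(-3.0000,-7.1960) = -157.3688°; ψ = atan2(-1.0003,7.7319) = -7.3717°
θ_1 = β − ψ = -149.9971°

-149.997 -30.010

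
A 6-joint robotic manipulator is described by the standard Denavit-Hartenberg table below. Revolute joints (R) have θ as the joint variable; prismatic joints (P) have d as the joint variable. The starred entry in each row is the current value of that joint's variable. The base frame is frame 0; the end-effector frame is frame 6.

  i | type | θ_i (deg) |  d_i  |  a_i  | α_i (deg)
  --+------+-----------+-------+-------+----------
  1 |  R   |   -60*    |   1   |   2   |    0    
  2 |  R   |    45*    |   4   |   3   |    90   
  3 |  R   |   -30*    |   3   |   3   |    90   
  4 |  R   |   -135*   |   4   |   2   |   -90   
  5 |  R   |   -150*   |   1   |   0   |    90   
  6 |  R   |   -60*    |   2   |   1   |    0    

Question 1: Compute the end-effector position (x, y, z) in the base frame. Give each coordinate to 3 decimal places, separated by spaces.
after link 1: o_1 = (1.0000, -1.7321, 1.0000)
after link 2: o_2 = (3.8978, -2.5085, 5.0000)
after link 3: o_3 = (5.6309, -6.0787, 3.5000)
after link 4: o_4 = (2.8820, -3.8781, 0.7430)
after link 5: o_5 = (3.6565, -3.3535, 0.3895)
after link 6: o_6 = (4.2869, -5.2055, 1.4725)

4.287 -5.205 1.472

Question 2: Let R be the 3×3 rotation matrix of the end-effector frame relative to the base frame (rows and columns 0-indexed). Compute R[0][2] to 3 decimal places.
0.623

End-effector z-axis (col 2 of R) = (0.6225,-0.5328,0.5732)
R[0][2] = 0.6225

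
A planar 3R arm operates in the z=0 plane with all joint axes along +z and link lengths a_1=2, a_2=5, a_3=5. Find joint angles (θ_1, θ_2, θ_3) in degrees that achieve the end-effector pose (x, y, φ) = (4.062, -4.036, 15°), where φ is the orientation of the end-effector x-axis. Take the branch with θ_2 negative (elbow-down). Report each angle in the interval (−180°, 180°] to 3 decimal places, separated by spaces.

-29.995 -90.002 134.997

wrist centre = target − a_3·(cos φ, sin φ) = (-0.7676, -5.3301)
cos θ_2 = (28.9992−2²−5²)/(2·2·5) = -0.0000; θ_2 = -90.0024° (elbow-down)
β = atan2(-5.3301,-0.7676) = -98.1953°; ψ = atan2(-5.0000,1.9998) = -68.2006°
θ_1 = β − ψ = -29.9946°
θ_3 = φ − θ_1 − θ_2 = 134.9970° (wrapped to (-180°,180°])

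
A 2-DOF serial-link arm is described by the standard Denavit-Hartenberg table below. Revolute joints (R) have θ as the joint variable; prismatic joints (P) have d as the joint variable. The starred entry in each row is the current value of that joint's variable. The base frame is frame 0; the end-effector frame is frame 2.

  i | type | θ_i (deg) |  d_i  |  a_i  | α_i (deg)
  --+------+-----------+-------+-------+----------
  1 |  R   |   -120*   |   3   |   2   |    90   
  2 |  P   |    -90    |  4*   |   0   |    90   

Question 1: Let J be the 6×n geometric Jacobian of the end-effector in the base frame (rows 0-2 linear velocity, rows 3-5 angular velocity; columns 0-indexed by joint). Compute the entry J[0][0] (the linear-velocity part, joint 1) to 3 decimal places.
-0.268

axis z_0 = ẑ; lever o_n−o_0 = (-4.4641,0.2679,3.0000)
cross product → J_v[:, 0] = (-0.2679,-4.4641,0.0000)
J_ω[:, 0] = z_0
entry J[0][0] = -0.2679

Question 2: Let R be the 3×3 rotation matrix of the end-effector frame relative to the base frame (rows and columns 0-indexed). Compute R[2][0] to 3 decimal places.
End-effector x-axis (col 0 of R) = (-0.0000,-0.0000,-1.0000)
R[2][0] = -1.0000

-1.000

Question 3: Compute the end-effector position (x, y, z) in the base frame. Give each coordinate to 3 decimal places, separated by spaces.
after link 1: o_1 = (-1.0000, -1.7321, 3.0000)
after link 2: o_2 = (-4.4641, 0.2679, 3.0000)

-4.464 0.268 3.000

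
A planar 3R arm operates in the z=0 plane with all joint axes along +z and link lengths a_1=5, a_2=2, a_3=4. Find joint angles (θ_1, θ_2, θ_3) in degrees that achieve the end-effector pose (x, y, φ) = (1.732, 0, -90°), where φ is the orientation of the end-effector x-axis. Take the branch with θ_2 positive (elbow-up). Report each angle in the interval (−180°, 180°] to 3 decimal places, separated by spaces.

wrist centre = target − a_3·(cos φ, sin φ) = (1.7320, 4.0000)
cos θ_2 = (18.9998−5²−2²)/(2·5·2) = -0.5000; θ_2 = 120.0006° (elbow-up)
β = atan2(4.0000,1.7320) = 66.5874°; ψ = atan2(1.7320,4.0000) = 23.4132°
θ_1 = β − ψ = 43.1742°
θ_3 = φ − θ_1 − θ_2 = 106.8252° (wrapped to (-180°,180°])

43.174 120.001 106.825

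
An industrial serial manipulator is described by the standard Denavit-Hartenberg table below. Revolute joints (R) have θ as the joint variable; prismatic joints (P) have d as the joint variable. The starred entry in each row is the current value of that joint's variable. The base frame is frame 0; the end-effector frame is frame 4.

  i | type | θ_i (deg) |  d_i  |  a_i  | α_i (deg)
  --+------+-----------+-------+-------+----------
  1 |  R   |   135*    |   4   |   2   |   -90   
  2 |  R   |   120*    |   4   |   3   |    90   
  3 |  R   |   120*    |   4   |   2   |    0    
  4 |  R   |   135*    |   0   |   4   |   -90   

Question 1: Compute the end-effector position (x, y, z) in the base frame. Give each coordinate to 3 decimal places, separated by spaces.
-4.844 2.202 1.165

after link 1: o_1 = (-1.4142, 1.4142, 4.0000)
after link 2: o_2 = (-3.1820, -2.4749, 1.4019)
after link 3: o_3 = (-7.2098, -0.8966, 0.2679)
after link 4: o_4 = (-4.8437, 2.2015, 1.1645)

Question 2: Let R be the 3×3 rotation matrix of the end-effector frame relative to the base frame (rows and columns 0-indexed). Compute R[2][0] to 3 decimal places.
0.224

End-effector x-axis (col 0 of R) = (0.5915,0.7745,0.2241)
R[2][0] = 0.2241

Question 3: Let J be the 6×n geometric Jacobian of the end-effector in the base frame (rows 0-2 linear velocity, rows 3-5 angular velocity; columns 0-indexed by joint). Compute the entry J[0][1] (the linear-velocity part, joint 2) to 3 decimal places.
2.005

axis z_1 = (-0.7071,-0.7071,0.0000); lever o_n−o_1 = (-3.4295,0.7873,-2.8355)
cross product → J_v[:, 1] = (2.0050,-2.0050,-2.9817)
J_ω[:, 1] = z_1
entry J[0][1] = 2.0050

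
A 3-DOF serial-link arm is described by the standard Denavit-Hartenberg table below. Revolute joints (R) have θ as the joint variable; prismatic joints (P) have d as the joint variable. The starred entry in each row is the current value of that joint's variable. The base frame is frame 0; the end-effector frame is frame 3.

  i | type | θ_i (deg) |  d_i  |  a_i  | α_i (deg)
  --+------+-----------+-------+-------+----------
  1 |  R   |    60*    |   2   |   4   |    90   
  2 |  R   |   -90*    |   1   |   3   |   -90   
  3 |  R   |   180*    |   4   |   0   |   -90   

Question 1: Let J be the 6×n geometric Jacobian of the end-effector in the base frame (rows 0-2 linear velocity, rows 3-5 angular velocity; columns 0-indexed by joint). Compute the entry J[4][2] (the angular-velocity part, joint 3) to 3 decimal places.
0.866

axis z_2 = (0.5000,0.8660,0.0000); lever o_n−o_2 = (2.0000,3.4641,0.0000)
cross product → J_v[:, 2] = (-0.0000,0.0000,0.0000)
J_ω[:, 2] = z_2
entry J[4][2] = 0.8660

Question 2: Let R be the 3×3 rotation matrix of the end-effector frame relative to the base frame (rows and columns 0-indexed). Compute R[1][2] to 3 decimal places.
-0.500

End-effector z-axis (col 2 of R) = (0.8660,-0.5000,0.0000)
R[1][2] = -0.5000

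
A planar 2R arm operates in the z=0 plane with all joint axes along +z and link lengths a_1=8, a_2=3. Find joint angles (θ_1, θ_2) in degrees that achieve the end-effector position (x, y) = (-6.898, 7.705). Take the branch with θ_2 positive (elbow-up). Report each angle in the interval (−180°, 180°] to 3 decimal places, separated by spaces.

cos θ_2 = (106.9494−8²−3²)/(2·8·3) = 0.7073; θ_2 = 44.9860° (elbow-up)
β = atan2(7.7050,-6.8980) = 131.8369°; ψ = atan2(2.1208,10.1218) = 11.8338°
θ_1 = β − ψ = 120.0031°

120.003 44.986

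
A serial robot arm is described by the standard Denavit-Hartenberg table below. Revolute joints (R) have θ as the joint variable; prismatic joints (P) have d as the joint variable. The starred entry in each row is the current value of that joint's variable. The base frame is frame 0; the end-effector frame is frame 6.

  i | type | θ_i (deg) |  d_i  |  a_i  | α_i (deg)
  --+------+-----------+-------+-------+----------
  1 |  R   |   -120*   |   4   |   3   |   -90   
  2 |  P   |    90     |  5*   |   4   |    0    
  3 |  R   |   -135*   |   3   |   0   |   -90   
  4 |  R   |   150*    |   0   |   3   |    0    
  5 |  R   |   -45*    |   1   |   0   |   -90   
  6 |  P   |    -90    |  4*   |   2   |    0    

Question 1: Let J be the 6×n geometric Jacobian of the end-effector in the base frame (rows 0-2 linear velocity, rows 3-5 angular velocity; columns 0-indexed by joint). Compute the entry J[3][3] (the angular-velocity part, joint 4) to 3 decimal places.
axis z_3 = (-0.3536,-0.6124,-0.7071); lever o_n−o_3 = (0.8215,2.3523,-6.6905)
cross product → J_v[:, 3] = (5.7604,-2.9463,-0.3286)
J_ω[:, 3] = z_3
entry J[3][3] = -0.3536

-0.354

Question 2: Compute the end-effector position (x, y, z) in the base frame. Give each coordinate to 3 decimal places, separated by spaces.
6.250 -4.246 -6.690

after link 1: o_1 = (-1.5000, -2.5981, 4.0000)
after link 2: o_2 = (2.8301, -5.0981, 0.0000)
after link 3: o_3 = (5.4282, -6.5981, 0.0000)
after link 4: o_4 = (5.0477, -4.2571, -1.8371)
after link 5: o_5 = (4.6942, -4.8695, -2.5442)
after link 6: o_6 = (6.2497, -4.2458, -6.6905)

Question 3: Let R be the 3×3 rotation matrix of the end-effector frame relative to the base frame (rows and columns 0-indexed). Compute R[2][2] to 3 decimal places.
End-effector z-axis (col 2 of R) = (0.5657,0.4621,-0.6830)
R[2][2] = -0.6830

-0.683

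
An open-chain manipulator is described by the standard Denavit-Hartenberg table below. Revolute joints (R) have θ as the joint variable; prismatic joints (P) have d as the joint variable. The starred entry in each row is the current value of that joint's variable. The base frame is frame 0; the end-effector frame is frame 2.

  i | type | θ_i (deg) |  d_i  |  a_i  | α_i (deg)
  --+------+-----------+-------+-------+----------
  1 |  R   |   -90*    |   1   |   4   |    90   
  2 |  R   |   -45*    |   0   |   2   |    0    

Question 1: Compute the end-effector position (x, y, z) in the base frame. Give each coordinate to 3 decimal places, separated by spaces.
after link 1: o_1 = (0.0000, -4.0000, 1.0000)
after link 2: o_2 = (0.0000, -5.4142, -0.4142)

0.000 -5.414 -0.414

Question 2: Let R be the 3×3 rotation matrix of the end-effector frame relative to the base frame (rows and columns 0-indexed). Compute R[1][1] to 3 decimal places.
End-effector y-axis (col 1 of R) = (0.0000,-0.7071,0.7071)
R[1][1] = -0.7071

-0.707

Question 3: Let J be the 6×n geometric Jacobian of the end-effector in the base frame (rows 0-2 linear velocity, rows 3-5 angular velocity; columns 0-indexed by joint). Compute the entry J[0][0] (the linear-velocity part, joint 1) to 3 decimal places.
5.414

axis z_0 = ẑ; lever o_n−o_0 = (0.0000,-5.4142,-0.4142)
cross product → J_v[:, 0] = (5.4142,0.0000,-0.0000)
J_ω[:, 0] = z_0
entry J[0][0] = 5.4142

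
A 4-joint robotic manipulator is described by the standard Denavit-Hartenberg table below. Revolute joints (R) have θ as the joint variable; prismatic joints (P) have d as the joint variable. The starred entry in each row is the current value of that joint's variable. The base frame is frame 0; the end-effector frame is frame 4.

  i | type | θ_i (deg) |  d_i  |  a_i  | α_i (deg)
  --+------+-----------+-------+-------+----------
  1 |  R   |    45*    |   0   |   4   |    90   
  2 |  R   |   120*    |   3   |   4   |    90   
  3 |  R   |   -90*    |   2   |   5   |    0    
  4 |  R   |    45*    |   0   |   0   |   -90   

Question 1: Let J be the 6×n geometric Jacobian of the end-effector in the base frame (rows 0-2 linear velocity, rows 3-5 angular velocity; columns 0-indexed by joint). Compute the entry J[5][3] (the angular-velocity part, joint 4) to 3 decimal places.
0.500

axis z_3 = (0.6124,0.6124,0.5000); lever o_n−o_3 = (0.0000,0.0000,0.0000)
cross product → J_v[:, 3] = (0.0000,0.0000,0.0000)
J_ω[:, 3] = z_3
entry J[5][3] = 0.5000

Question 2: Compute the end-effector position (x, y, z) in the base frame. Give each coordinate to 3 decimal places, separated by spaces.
after link 1: o_1 = (2.8284, 2.8284, 0.0000)
after link 2: o_2 = (3.5355, -0.7071, 3.4641)
after link 3: o_3 = (1.2247, 4.0532, 4.4641)
after link 4: o_4 = (1.2247, 4.0532, 4.4641)

1.225 4.053 4.464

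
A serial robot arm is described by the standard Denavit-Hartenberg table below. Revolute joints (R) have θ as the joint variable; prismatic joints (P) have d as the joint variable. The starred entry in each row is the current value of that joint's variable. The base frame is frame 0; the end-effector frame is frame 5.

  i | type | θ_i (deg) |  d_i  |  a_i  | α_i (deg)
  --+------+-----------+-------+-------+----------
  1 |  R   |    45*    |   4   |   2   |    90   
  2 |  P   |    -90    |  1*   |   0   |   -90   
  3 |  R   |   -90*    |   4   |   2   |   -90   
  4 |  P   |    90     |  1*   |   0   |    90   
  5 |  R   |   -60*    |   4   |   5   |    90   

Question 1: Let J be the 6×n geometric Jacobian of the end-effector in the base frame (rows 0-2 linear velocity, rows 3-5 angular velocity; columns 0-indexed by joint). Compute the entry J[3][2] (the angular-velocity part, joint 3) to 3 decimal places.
0.707

axis z_2 = (0.7071,0.7071,0.0000); lever o_n−o_2 = (5.3033,-3.1820,3.3301)
cross product → J_v[:, 2] = (2.3548,-2.3548,-6.0000)
J_ω[:, 2] = z_2
entry J[3][2] = 0.7071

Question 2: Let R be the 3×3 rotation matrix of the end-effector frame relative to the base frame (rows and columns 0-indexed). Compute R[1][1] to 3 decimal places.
-0.707

End-effector y-axis (col 1 of R) = (0.7071,-0.7071,-0.0000)
R[1][1] = -0.7071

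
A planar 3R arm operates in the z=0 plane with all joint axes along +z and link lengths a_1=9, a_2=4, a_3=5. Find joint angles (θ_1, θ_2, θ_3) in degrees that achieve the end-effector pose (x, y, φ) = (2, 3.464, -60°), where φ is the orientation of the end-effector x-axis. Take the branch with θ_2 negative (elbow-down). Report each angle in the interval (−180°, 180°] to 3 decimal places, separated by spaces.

wrist centre = target − a_3·(cos φ, sin φ) = (-0.5000, 7.7941)
cos θ_2 = (60.9984−9²−4²)/(2·9·4) = -0.5000; θ_2 = -120.0015° (elbow-down)
β = atan2(7.7941,-0.5000) = 93.6705°; ψ = atan2(-3.4641,6.9999) = -26.3295°
θ_1 = β − ψ = 120.0000°
θ_3 = φ − θ_1 − θ_2 = -59.9985° (wrapped to (-180°,180°])

120.000 -120.001 -59.999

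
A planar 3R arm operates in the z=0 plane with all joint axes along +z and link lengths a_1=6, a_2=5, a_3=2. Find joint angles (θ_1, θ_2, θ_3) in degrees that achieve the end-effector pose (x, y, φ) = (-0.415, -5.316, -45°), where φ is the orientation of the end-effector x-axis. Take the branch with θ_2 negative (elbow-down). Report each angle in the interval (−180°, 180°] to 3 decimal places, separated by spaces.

wrist centre = target − a_3·(cos φ, sin φ) = (-1.8292, -3.9018)
cos θ_2 = (18.5700−6²−5²)/(2·6·5) = -0.7072; θ_2 = -135.0049° (elbow-down)
β = atan2(-3.9018,-1.8292) = -115.1179°; ψ = atan2(-3.5352,2.4642) = -55.1223°
θ_1 = β − ψ = -59.9955°
θ_3 = φ − θ_1 − θ_2 = 150.0004° (wrapped to (-180°,180°])

-59.996 -135.005 150.000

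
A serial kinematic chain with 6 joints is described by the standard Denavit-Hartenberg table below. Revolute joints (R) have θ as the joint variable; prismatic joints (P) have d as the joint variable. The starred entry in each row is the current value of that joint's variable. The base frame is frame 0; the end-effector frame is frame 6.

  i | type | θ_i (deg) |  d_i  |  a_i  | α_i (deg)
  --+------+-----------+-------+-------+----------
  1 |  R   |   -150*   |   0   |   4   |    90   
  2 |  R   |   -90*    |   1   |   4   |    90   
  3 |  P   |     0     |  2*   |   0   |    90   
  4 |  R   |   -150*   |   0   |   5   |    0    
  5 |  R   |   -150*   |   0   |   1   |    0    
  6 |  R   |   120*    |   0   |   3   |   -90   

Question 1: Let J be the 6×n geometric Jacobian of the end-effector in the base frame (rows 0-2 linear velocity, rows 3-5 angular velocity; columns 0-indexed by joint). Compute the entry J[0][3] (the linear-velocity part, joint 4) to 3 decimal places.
-5.915

axis z_3 = (0.5000,-0.8660,-0.0000); lever o_n−o_3 = (-1.4151,-0.8170,6.8301)
cross product → J_v[:, 3] = (-5.9151,-3.4151,-1.6340)
J_ω[:, 3] = z_3
entry J[0][3] = -5.9151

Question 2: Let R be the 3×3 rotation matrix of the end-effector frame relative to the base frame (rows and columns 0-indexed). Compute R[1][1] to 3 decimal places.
0.866

End-effector y-axis (col 1 of R) = (-0.5000,0.8660,0.0000)
R[1][1] = 0.8660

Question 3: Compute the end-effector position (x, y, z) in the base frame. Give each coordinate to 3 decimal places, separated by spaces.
after link 1: o_1 = (-3.4641, -2.0000, 0.0000)
after link 2: o_2 = (-3.9641, -1.1340, -4.0000)
after link 3: o_3 = (-2.2321, -0.1340, -4.0000)
after link 4: o_4 = (-4.3971, -1.3840, 0.3301)
after link 5: o_5 = (-3.6471, -0.9510, -0.1699)
after link 6: o_6 = (-3.6471, -0.9510, 2.8301)

-3.647 -0.951 2.830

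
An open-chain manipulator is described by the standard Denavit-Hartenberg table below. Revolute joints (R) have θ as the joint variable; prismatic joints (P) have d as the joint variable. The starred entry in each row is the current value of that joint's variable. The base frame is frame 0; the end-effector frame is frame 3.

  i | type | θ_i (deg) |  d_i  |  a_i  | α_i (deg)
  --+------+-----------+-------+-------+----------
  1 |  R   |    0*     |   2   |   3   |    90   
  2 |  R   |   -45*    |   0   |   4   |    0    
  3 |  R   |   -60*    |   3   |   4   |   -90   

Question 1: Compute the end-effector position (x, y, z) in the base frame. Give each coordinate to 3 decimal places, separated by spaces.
after link 1: o_1 = (3.0000, 0.0000, 2.0000)
after link 2: o_2 = (5.8284, -0.0000, -0.8284)
after link 3: o_3 = (4.7932, -3.0000, -4.6921)

4.793 -3.000 -4.692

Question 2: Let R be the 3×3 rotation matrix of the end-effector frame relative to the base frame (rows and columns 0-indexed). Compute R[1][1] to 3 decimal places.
1.000

End-effector y-axis (col 1 of R) = (0.0000,1.0000,-0.0000)
R[1][1] = 1.0000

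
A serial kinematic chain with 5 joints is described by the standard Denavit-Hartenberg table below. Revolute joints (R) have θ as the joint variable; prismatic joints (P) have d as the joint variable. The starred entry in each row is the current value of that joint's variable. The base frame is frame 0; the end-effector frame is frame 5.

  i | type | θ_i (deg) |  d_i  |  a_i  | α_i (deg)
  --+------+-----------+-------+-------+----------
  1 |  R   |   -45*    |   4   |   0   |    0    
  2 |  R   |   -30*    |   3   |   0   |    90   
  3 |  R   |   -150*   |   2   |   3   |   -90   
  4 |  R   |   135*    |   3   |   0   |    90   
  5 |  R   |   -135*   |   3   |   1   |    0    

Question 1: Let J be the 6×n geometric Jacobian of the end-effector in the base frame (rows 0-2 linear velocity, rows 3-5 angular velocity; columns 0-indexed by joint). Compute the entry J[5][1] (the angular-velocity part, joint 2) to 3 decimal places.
1.000

axis z_1 = (0.0000,0.0000,1.0000); lever o_n−o_1 = (-1.3290,3.4969,-1.7964)
cross product → J_v[:, 1] = (-3.4969,-1.3290,0.0000)
J_ω[:, 1] = z_1
entry J[5][1] = 1.0000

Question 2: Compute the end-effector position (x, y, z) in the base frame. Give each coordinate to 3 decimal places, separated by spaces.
after link 1: o_1 = (0.0000, 0.0000, 4.0000)
after link 2: o_2 = (0.0000, 0.0000, 7.0000)
after link 3: o_3 = (-2.6043, 1.9919, 5.5000)
after link 4: o_4 = (-2.2161, 0.5430, 2.9019)
after link 5: o_5 = (-1.3290, 3.4969, 2.2036)

-1.329 3.497 2.204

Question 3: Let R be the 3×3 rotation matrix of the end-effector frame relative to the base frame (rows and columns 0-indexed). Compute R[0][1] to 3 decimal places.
End-effector y-axis (col 1 of R) = (0.5035,0.0527,0.8624)
R[0][1] = 0.5035

0.504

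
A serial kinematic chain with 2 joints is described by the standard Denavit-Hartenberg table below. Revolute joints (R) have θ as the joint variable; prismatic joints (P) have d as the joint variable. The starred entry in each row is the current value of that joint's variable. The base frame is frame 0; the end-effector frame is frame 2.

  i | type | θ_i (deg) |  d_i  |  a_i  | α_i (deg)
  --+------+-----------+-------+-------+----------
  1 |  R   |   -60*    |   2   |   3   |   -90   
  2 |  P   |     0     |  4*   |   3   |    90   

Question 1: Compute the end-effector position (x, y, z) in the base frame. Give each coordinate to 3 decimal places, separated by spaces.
6.464 -3.196 2.000

after link 1: o_1 = (1.5000, -2.5981, 2.0000)
after link 2: o_2 = (6.4641, -3.1962, 2.0000)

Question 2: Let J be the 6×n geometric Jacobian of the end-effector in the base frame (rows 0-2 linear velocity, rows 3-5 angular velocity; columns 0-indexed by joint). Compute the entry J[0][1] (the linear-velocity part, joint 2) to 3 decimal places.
prismatic axis z_1 = (0.8660,0.5000,0.0000)
J_v[:, 1] = z_1; J_ω[:, 1] = (0,0,0)
entry J[0][1] = 0.8660

0.866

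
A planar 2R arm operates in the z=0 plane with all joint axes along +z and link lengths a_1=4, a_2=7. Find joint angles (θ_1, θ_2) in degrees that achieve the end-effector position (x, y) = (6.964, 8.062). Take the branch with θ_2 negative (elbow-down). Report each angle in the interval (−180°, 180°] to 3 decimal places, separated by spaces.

68.365 -30.009

cos θ_2 = (113.4931−4²−7²)/(2·4·7) = 0.8659; θ_2 = -30.0088° (elbow-down)
β = atan2(8.0620,6.9640) = 49.1794°; ψ = atan2(-3.5009,10.0616) = -19.1852°
θ_1 = β − ψ = 68.3646°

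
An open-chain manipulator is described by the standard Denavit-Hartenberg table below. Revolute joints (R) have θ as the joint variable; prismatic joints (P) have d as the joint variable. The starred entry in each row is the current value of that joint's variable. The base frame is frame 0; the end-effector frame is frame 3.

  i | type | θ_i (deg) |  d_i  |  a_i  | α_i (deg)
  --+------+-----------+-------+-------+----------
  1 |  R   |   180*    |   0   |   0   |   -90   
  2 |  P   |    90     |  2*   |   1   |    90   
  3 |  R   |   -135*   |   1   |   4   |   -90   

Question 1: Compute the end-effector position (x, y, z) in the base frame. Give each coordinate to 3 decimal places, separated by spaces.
-1.000 0.828 1.828

after link 1: o_1 = (0.0000, 0.0000, 0.0000)
after link 2: o_2 = (-0.0000, -2.0000, -1.0000)
after link 3: o_3 = (-1.0000, 0.8284, 1.8284)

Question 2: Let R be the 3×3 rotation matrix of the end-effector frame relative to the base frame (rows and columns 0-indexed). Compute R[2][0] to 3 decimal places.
0.707

End-effector x-axis (col 0 of R) = (0.0000,0.7071,0.7071)
R[2][0] = 0.7071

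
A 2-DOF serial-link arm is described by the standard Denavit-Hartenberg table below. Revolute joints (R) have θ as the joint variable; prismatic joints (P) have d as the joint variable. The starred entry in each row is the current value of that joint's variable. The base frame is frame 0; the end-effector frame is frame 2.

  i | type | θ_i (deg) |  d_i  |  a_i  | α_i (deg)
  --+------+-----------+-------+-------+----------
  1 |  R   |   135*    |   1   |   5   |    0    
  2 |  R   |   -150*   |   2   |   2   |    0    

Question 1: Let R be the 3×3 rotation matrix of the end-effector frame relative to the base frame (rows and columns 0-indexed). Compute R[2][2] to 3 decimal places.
End-effector z-axis (col 2 of R) = (0.0000,0.0000,1.0000)
R[2][2] = 1.0000

1.000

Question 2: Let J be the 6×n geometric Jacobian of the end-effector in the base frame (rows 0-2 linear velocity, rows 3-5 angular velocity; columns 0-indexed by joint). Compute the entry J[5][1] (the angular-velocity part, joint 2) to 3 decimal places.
1.000

axis z_1 = (0.0000,0.0000,1.0000); lever o_n−o_1 = (1.9319,-0.5176,2.0000)
cross product → J_v[:, 1] = (0.5176,1.9319,-0.0000)
J_ω[:, 1] = z_1
entry J[5][1] = 1.0000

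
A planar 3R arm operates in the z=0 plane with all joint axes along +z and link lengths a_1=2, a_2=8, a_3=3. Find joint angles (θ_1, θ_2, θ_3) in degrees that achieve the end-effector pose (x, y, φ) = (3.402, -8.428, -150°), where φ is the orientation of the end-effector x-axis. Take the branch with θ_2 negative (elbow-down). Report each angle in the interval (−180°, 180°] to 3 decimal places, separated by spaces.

0.005 -60.004 -90.001

wrist centre = target − a_3·(cos φ, sin φ) = (6.0001, -6.9280)
cos θ_2 = (83.9981−2²−8²)/(2·2·8) = 0.4999; θ_2 = -60.0039° (elbow-down)
β = atan2(-6.9280,6.0001) = -49.1054°; ψ = atan2(-6.9285,5.9995) = -49.1100°
θ_1 = β − ψ = 0.0046°
θ_3 = φ − θ_1 − θ_2 = -90.0006° (wrapped to (-180°,180°])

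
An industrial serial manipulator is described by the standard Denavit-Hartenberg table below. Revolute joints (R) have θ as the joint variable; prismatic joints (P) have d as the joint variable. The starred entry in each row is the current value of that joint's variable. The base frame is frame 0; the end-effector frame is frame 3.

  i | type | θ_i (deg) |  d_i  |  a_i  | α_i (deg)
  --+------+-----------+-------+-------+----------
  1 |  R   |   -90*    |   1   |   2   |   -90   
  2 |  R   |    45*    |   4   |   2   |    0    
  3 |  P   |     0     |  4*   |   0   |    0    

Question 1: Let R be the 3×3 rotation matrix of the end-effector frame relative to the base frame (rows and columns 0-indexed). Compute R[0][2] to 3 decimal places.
End-effector z-axis (col 2 of R) = (1.0000,0.0000,0.0000)
R[0][2] = 1.0000

1.000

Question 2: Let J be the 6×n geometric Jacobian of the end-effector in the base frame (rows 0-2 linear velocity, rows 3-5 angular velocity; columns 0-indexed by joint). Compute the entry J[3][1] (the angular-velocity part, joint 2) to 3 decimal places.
axis z_1 = (1.0000,0.0000,0.0000); lever o_n−o_1 = (8.0000,-1.4142,-1.4142)
cross product → J_v[:, 1] = (0.0000,1.4142,-1.4142)
J_ω[:, 1] = z_1
entry J[3][1] = 1.0000

1.000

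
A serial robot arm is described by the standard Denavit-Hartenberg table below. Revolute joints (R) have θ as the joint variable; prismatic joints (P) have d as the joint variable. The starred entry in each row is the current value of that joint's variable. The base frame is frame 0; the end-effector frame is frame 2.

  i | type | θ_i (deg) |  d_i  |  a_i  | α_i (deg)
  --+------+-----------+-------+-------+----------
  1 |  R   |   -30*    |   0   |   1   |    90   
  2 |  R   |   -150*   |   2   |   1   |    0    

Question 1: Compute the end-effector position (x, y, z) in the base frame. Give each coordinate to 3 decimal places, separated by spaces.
after link 1: o_1 = (0.8660, -0.5000, 0.0000)
after link 2: o_2 = (-0.8840, -1.7990, -0.5000)

-0.884 -1.799 -0.500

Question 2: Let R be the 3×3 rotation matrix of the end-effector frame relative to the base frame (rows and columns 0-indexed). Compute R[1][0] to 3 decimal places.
End-effector x-axis (col 0 of R) = (-0.7500,0.4330,-0.5000)
R[1][0] = 0.4330

0.433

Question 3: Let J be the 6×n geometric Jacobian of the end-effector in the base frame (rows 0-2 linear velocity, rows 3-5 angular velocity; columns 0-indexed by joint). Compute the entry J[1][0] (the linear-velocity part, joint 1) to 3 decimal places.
-0.884

axis z_0 = ẑ; lever o_n−o_0 = (-0.8840,-1.7990,-0.5000)
cross product → J_v[:, 0] = (1.7990,-0.8840,0.0000)
J_ω[:, 0] = z_0
entry J[1][0] = -0.8840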